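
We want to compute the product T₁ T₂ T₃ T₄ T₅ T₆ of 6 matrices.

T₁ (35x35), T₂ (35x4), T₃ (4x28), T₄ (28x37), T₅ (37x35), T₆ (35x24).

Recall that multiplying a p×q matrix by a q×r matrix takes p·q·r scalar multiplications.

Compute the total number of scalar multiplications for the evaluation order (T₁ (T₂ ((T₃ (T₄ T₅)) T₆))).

(T₄ T₅): 28×37 by 37×35 → 28×35, cost 28·37·35 = 36260
(T₃ (T₄ T₅)): 4×28 by 28×35 → 4×35, cost 4·28·35 = 3920; cumulative 40180
((T₃ (T₄ T₅)) T₆): 4×35 by 35×24 → 4×24, cost 4·35·24 = 3360; cumulative 43540
(T₂ ((T₃ (T₄ T₅)) T₆)): 35×4 by 4×24 → 35×24, cost 35·4·24 = 3360; cumulative 46900
(T₁ (T₂ ((T₃ (T₄ T₅)) T₆))): 35×35 by 35×24 → 35×24, cost 35·35·24 = 29400; cumulative 76300
Total: 76300 scalar multiplications.

76300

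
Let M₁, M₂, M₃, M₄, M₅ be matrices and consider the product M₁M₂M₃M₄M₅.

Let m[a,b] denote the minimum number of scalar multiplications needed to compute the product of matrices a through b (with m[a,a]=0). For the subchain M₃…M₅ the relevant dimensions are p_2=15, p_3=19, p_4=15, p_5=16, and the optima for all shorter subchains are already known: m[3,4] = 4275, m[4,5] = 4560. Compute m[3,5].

7875

m[3,5] = min over k∈[3,4] of m[3,k]+m[k+1,5]+p_{2}·p_k·p_{5}.
k=3: 0 + 4560 + 15·19·16 = 9120; k=4: 4275 + 0 + 15·15·16 = 7875.
Minimum: 7875 at k=4.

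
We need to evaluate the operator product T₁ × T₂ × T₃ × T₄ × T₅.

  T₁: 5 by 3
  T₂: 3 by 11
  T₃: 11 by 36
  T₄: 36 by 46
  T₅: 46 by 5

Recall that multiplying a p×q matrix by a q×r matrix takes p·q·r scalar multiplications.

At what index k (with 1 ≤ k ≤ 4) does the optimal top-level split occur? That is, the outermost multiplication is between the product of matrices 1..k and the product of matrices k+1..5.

1

Adjacent pairs: T₁T₂ = 5·3·11 = 165; T₂T₃ = 3·11·36 = 1188; T₃T₄ = 11·36·46 = 18216; T₄T₅ = 36·46·5 = 8280.
Length 3: T₁..T₃: k=1: 0+1188+5·3·36=1728; k=2: 165+0+5·11·36=2145 → min 1728 | T₂..T₄: k=2: 0+18216+3·11·46=19734; k=3: 1188+0+3·36·46=6156 → min 6156 | T₃..T₅: k=3: 0+8280+11·36·5=10260; k=4: 18216+0+11·46·5=20746 → min 10260.
Length 4: T₁..T₄: k=1: 0+6156+5·3·46=6846; k=2: 165+18216+5·11·46=20911; k=3: 1728+0+5·36·46=10008 → min 6846 | T₂..T₅: k=2: 0+10260+3·11·5=10425; k=3: 1188+8280+3·36·5=10008; k=4: 6156+0+3·46·5=6846 → min 6846.
Top-level splits: k=1: (T₁..T₁)·(T₂..T₅) → 0+6846+5·3·5 = 6921; k=2: (T₁..T₂)·(T₃..T₅) → 165+10260+5·11·5 = 10700; k=3: (T₁..T₃)·(T₄..T₅) → 1728+8280+5·36·5 = 10908; k=4: (T₁..T₄)·(T₅..T₅) → 6846+0+5·46·5 = 7996.
Best split is after T₁, i.e. k = 1.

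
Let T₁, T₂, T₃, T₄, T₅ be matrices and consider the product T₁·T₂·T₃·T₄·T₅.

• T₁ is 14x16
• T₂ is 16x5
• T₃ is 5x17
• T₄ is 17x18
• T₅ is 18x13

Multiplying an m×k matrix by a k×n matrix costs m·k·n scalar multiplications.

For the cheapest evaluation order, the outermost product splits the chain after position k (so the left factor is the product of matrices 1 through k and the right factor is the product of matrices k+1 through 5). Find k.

2

Adjacent pairs: T₁T₂ = 14·16·5 = 1120; T₂T₃ = 16·5·17 = 1360; T₃T₄ = 5·17·18 = 1530; T₄T₅ = 17·18·13 = 3978.
Length 3: T₁..T₃: k=1: 0+1360+14·16·17=5168; k=2: 1120+0+14·5·17=2310 → min 2310 | T₂..T₄: k=2: 0+1530+16·5·18=2970; k=3: 1360+0+16·17·18=6256 → min 2970 | T₃..T₅: k=3: 0+3978+5·17·13=5083; k=4: 1530+0+5·18·13=2700 → min 2700.
Length 4: T₁..T₄: k=1: 0+2970+14·16·18=7002; k=2: 1120+1530+14·5·18=3910; k=3: 2310+0+14·17·18=6594 → min 3910 | T₂..T₅: k=2: 0+2700+16·5·13=3740; k=3: 1360+3978+16·17·13=8874; k=4: 2970+0+16·18·13=6714 → min 3740.
Top-level splits: k=1: (T₁..T₁)·(T₂..T₅) → 0+3740+14·16·13 = 6652; k=2: (T₁..T₂)·(T₃..T₅) → 1120+2700+14·5·13 = 4730; k=3: (T₁..T₃)·(T₄..T₅) → 2310+3978+14·17·13 = 9382; k=4: (T₁..T₄)·(T₅..T₅) → 3910+0+14·18·13 = 7186.
Best split is after T₂, i.e. k = 2.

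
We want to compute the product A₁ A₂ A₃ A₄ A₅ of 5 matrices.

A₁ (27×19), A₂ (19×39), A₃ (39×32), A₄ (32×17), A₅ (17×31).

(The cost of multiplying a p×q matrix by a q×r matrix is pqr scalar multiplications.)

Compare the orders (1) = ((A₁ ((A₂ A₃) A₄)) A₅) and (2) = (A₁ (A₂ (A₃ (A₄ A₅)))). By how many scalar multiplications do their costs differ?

37428

Order (1) = ((A₁ ((A₂ A₃) A₄)) A₅): (A₂ A₃): 19×39 by 39×32 → 19×32, cost 19·39·32 = 23712; ((A₂ A₃) A₄): 19×32 by 32×17 → 19×17, cost 19·32·17 = 10336; cumulative 34048; (A₁ ((A₂ A₃) A₄)): 27×19 by 19×17 → 27×17, cost 27·19·17 = 8721; cumulative 42769; ((A₁ ((A₂ A₃) A₄)) A₅): 27×17 by 17×31 → 27×31, cost 27·17·31 = 14229; cumulative 56998. Total 56998.
Order (2) = (A₁ (A₂ (A₃ (A₄ A₅)))): (A₄ A₅): 32×17 by 17×31 → 32×31, cost 32·17·31 = 16864; (A₃ (A₄ A₅)): 39×32 by 32×31 → 39×31, cost 39·32·31 = 38688; cumulative 55552; (A₂ (A₃ (A₄ A₅))): 19×39 by 39×31 → 19×31, cost 19·39·31 = 22971; cumulative 78523; (A₁ (A₂ (A₃ (A₄ A₅)))): 27×19 by 19×31 → 27×31, cost 27·19·31 = 15903; cumulative 94426. Total 94426.
Difference: |56998 − 94426| = 37428.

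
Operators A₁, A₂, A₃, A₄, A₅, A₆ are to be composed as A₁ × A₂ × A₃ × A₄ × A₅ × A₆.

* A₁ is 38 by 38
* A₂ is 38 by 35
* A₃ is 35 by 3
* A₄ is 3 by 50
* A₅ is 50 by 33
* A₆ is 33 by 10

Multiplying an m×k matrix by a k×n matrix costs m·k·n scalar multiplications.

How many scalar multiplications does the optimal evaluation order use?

Adjacent pairs: A₁A₂ = 38·38·35 = 50540; A₂A₃ = 38·35·3 = 3990; A₃A₄ = 35·3·50 = 5250; A₄A₅ = 3·50·33 = 4950; A₅A₆ = 50·33·10 = 16500.
Length 3: A₁..A₃: k=1: 0+3990+38·38·3=8322; k=2: 50540+0+38·35·3=54530 → min 8322 | A₂..A₄: k=2: 0+5250+38·35·50=71750; k=3: 3990+0+38·3·50=9690 → min 9690 | A₃..A₅: k=3: 0+4950+35·3·33=8415; k=4: 5250+0+35·50·33=63000 → min 8415 | A₄..A₆: k=4: 0+16500+3·50·10=18000; k=5: 4950+0+3·33·10=5940 → min 5940.
Length 4: A₁..A₄: k=1: 0+9690+38·38·50=81890; k=2: 50540+5250+38·35·50=122290; k=3: 8322+0+38·3·50=14022 → min 14022 | A₂..A₅: k=2: 0+8415+38·35·33=52305; k=3: 3990+4950+38·3·33=12702; k=4: 9690+0+38·50·33=72390 → min 12702 | A₃..A₆: k=3: 0+5940+35·3·10=6990; k=4: 5250+16500+35·50·10=39250; k=5: 8415+0+35·33·10=19965 → min 6990.
Length 5: A₁..A₅: k=1: 0+12702+38·38·33=60354; k=2: 50540+8415+38·35·33=102845; k=3: 8322+4950+38·3·33=17034; k=4: 14022+0+38·50·33=76722 → min 17034 | A₂..A₆: k=2: 0+6990+38·35·10=20290; k=3: 3990+5940+38·3·10=11070; k=4: 9690+16500+38·50·10=45190; k=5: 12702+0+38·33·10=25242 → min 11070.
Length 6: A₁..A₆: k=1: 0+11070+38·38·10=25510; k=2: 50540+6990+38·35·10=70830; k=3: 8322+5940+38·3·10=15402; k=4: 14022+16500+38·50·10=49522; k=5: 17034+0+38·33·10=29574 → min 15402.
Optimal order: ((A₁ × (A₂ × A₃)) × ((A₄ × A₅) × A₆)) with cost 15402.

15402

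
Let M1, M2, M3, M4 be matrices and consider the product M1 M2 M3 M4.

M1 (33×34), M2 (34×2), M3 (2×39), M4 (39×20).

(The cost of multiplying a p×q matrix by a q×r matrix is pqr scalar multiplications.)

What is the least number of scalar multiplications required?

5124

Adjacent pairs: M1M2 = 33·34·2 = 2244; M2M3 = 34·2·39 = 2652; M3M4 = 2·39·20 = 1560.
Length 3: M1..M3: k=1: 0+2652+33·34·39=46410; k=2: 2244+0+33·2·39=4818 → min 4818 | M2..M4: k=2: 0+1560+34·2·20=2920; k=3: 2652+0+34·39·20=29172 → min 2920.
Length 4: M1..M4: k=1: 0+2920+33·34·20=25360; k=2: 2244+1560+33·2·20=5124; k=3: 4818+0+33·39·20=30558 → min 5124.
Optimal order: ((M1 M2) (M3 M4)) with cost 5124.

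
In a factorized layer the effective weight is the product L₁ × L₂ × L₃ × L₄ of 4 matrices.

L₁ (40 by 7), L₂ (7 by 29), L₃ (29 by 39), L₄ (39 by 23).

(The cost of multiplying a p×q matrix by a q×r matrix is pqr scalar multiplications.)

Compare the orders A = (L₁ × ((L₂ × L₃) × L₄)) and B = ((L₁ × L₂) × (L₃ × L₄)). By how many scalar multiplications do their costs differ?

40177

Order A = (L₁ × ((L₂ × L₃) × L₄)): (L₂ × L₃): 7×29 by 29×39 → 7×39, cost 7·29·39 = 7917; ((L₂ × L₃) × L₄): 7×39 by 39×23 → 7×23, cost 7·39·23 = 6279; cumulative 14196; (L₁ × ((L₂ × L₃) × L₄)): 40×7 by 7×23 → 40×23, cost 40·7·23 = 6440; cumulative 20636. Total 20636.
Order B = ((L₁ × L₂) × (L₃ × L₄)): (L₁ × L₂): 40×7 by 7×29 → 40×29, cost 40·7·29 = 8120; (L₃ × L₄): 29×39 by 39×23 → 29×23, cost 29·39·23 = 26013; ((L₁ × L₂) × (L₃ × L₄)): 40×29 by 29×23 → 40×23, cost 40·29·23 = 26680; cumulative 60813. Total 60813.
Difference: |20636 − 60813| = 40177.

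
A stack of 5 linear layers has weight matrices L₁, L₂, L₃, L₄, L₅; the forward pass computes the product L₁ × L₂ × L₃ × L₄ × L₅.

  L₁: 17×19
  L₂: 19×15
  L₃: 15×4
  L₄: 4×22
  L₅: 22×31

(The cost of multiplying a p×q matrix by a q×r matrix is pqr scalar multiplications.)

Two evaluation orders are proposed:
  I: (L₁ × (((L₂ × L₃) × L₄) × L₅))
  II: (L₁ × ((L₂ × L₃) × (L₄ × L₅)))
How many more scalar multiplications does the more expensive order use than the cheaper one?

Order I = (L₁ × (((L₂ × L₃) × L₄) × L₅)): (L₂ × L₃): 19×15 by 15×4 → 19×4, cost 19·15·4 = 1140; ((L₂ × L₃) × L₄): 19×4 by 4×22 → 19×22, cost 19·4·22 = 1672; cumulative 2812; (((L₂ × L₃) × L₄) × L₅): 19×22 by 22×31 → 19×31, cost 19·22·31 = 12958; cumulative 15770; (L₁ × (((L₂ × L₃) × L₄) × L₅)): 17×19 by 19×31 → 17×31, cost 17·19·31 = 10013; cumulative 25783. Total 25783.
Order II = (L₁ × ((L₂ × L₃) × (L₄ × L₅))): (L₂ × L₃): 19×15 by 15×4 → 19×4, cost 19·15·4 = 1140; (L₄ × L₅): 4×22 by 22×31 → 4×31, cost 4·22·31 = 2728; ((L₂ × L₃) × (L₄ × L₅)): 19×4 by 4×31 → 19×31, cost 19·4·31 = 2356; cumulative 6224; (L₁ × ((L₂ × L₃) × (L₄ × L₅))): 17×19 by 19×31 → 17×31, cost 17·19·31 = 10013; cumulative 16237. Total 16237.
Difference: |25783 − 16237| = 9546.

9546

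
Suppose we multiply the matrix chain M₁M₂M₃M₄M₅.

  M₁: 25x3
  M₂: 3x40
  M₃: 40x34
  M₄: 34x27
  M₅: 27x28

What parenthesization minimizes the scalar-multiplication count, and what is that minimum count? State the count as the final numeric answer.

11202

Adjacent pairs: M₁M₂ = 25·3·40 = 3000; M₂M₃ = 3·40·34 = 4080; M₃M₄ = 40·34·27 = 36720; M₄M₅ = 34·27·28 = 25704.
Length 3: M₁..M₃: k=1: 0+4080+25·3·34=6630; k=2: 3000+0+25·40·34=37000 → min 6630 | M₂..M₄: k=2: 0+36720+3·40·27=39960; k=3: 4080+0+3·34·27=6834 → min 6834 | M₃..M₅: k=3: 0+25704+40·34·28=63784; k=4: 36720+0+40·27·28=66960 → min 63784.
Length 4: M₁..M₄: k=1: 0+6834+25·3·27=8859; k=2: 3000+36720+25·40·27=66720; k=3: 6630+0+25·34·27=29580 → min 8859 | M₂..M₅: k=2: 0+63784+3·40·28=67144; k=3: 4080+25704+3·34·28=32640; k=4: 6834+0+3·27·28=9102 → min 9102.
Length 5: M₁..M₅: k=1: 0+9102+25·3·28=11202; k=2: 3000+63784+25·40·28=94784; k=3: 6630+25704+25·34·28=56134; k=4: 8859+0+25·27·28=27759 → min 11202.
Optimal parenthesization: (M₁(((M₂M₃)M₄)M₅)) with cost 11202.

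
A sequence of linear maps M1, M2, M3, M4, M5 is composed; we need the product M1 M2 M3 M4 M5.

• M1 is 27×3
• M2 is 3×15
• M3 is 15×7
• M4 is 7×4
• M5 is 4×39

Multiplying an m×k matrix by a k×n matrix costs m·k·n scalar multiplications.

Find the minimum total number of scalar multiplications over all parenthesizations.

4026

Adjacent pairs: M1M2 = 27·3·15 = 1215; M2M3 = 3·15·7 = 315; M3M4 = 15·7·4 = 420; M4M5 = 7·4·39 = 1092.
Length 3: M1..M3: k=1: 0+315+27·3·7=882; k=2: 1215+0+27·15·7=4050 → min 882 | M2..M4: k=2: 0+420+3·15·4=600; k=3: 315+0+3·7·4=399 → min 399 | M3..M5: k=3: 0+1092+15·7·39=5187; k=4: 420+0+15·4·39=2760 → min 2760.
Length 4: M1..M4: k=1: 0+399+27·3·4=723; k=2: 1215+420+27·15·4=3255; k=3: 882+0+27·7·4=1638 → min 723 | M2..M5: k=2: 0+2760+3·15·39=4515; k=3: 315+1092+3·7·39=2226; k=4: 399+0+3·4·39=867 → min 867.
Length 5: M1..M5: k=1: 0+867+27·3·39=4026; k=2: 1215+2760+27·15·39=19770; k=3: 882+1092+27·7·39=9345; k=4: 723+0+27·4·39=4935 → min 4026.
Optimal order: (M1 (((M2 M3) M4) M5)) with cost 4026.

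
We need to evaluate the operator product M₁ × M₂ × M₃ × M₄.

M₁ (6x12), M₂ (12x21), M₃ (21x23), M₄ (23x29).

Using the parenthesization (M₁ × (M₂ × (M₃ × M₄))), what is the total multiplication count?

(M₃ × M₄): 21×23 by 23×29 → 21×29, cost 21·23·29 = 14007
(M₂ × (M₃ × M₄)): 12×21 by 21×29 → 12×29, cost 12·21·29 = 7308; cumulative 21315
(M₁ × (M₂ × (M₃ × M₄))): 6×12 by 12×29 → 6×29, cost 6·12·29 = 2088; cumulative 23403
Total: 23403 scalar multiplications.

23403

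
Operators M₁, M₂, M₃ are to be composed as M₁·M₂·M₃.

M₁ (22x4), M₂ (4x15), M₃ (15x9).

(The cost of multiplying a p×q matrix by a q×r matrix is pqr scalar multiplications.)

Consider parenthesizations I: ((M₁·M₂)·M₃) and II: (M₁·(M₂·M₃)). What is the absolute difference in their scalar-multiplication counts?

2958

Order I = ((M₁·M₂)·M₃): (M₁·M₂): 22×4 by 4×15 → 22×15, cost 22·4·15 = 1320; ((M₁·M₂)·M₃): 22×15 by 15×9 → 22×9, cost 22·15·9 = 2970; cumulative 4290. Total 4290.
Order II = (M₁·(M₂·M₃)): (M₂·M₃): 4×15 by 15×9 → 4×9, cost 4·15·9 = 540; (M₁·(M₂·M₃)): 22×4 by 4×9 → 22×9, cost 22·4·9 = 792; cumulative 1332. Total 1332.
Difference: |4290 − 1332| = 2958.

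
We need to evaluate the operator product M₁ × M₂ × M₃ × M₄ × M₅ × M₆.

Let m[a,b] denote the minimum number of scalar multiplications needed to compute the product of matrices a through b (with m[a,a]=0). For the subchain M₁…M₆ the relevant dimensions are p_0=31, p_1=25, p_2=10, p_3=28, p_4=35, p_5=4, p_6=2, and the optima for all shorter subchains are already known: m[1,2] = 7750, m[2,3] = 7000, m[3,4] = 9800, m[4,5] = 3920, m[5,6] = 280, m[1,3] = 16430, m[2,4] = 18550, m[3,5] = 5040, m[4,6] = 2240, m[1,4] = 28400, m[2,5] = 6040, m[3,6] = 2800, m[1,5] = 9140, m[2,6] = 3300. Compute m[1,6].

4850

m[1,6] = min over k∈[1,5] of m[1,k]+m[k+1,6]+p_{0}·p_k·p_{6}.
k=1: 0 + 3300 + 31·25·2 = 4850; k=2: 7750 + 2800 + 31·10·2 = 11170; k=3: 16430 + 2240 + 31·28·2 = 20406; k=4: 28400 + 280 + 31·35·2 = 30850; k=5: 9140 + 0 + 31·4·2 = 9388.
Minimum: 4850 at k=1.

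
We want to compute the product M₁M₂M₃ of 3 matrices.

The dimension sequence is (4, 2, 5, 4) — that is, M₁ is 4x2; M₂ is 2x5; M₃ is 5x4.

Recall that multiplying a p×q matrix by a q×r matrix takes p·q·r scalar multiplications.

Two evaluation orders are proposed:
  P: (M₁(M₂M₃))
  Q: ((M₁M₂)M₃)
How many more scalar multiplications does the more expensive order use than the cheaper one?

Order P = (M₁(M₂M₃)): (M₂M₃): 2×5 by 5×4 → 2×4, cost 2·5·4 = 40; (M₁(M₂M₃)): 4×2 by 2×4 → 4×4, cost 4·2·4 = 32; cumulative 72. Total 72.
Order Q = ((M₁M₂)M₃): (M₁M₂): 4×2 by 2×5 → 4×5, cost 4·2·5 = 40; ((M₁M₂)M₃): 4×5 by 5×4 → 4×4, cost 4·5·4 = 80; cumulative 120. Total 120.
Difference: |72 − 120| = 48.

48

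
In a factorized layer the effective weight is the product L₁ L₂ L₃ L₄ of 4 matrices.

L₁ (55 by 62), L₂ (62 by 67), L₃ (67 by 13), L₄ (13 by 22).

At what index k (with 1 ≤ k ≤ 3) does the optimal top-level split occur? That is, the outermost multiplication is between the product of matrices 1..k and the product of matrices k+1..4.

Adjacent pairs: L₁L₂ = 55·62·67 = 228470; L₂L₃ = 62·67·13 = 54002; L₃L₄ = 67·13·22 = 19162.
Length 3: L₁..L₃: k=1: 0+54002+55·62·13=98332; k=2: 228470+0+55·67·13=276375 → min 98332 | L₂..L₄: k=2: 0+19162+62·67·22=110550; k=3: 54002+0+62·13·22=71734 → min 71734.
Top-level splits: k=1: (L₁..L₁)·(L₂..L₄) → 0+71734+55·62·22 = 146754; k=2: (L₁..L₂)·(L₃..L₄) → 228470+19162+55·67·22 = 328702; k=3: (L₁..L₃)·(L₄..L₄) → 98332+0+55·13·22 = 114062.
Best split is after L₃, i.e. k = 3.

3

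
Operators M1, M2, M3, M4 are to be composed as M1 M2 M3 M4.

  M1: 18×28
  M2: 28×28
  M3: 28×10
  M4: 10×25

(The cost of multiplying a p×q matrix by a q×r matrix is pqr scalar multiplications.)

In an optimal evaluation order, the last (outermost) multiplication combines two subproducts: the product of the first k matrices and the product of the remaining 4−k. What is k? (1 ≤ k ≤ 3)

Adjacent pairs: M1M2 = 18·28·28 = 14112; M2M3 = 28·28·10 = 7840; M3M4 = 28·10·25 = 7000.
Length 3: M1..M3: k=1: 0+7840+18·28·10=12880; k=2: 14112+0+18·28·10=19152 → min 12880 | M2..M4: k=2: 0+7000+28·28·25=26600; k=3: 7840+0+28·10·25=14840 → min 14840.
Top-level splits: k=1: (M1..M1)·(M2..M4) → 0+14840+18·28·25 = 27440; k=2: (M1..M2)·(M3..M4) → 14112+7000+18·28·25 = 33712; k=3: (M1..M3)·(M4..M4) → 12880+0+18·10·25 = 17380.
Best split is after M3, i.e. k = 3.

3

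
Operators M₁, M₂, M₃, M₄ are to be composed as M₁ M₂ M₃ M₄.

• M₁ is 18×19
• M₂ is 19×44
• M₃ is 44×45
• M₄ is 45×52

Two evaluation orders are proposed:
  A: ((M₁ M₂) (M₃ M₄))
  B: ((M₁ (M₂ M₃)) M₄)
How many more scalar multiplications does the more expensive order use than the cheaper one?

64062

Order A = ((M₁ M₂) (M₃ M₄)): (M₁ M₂): 18×19 by 19×44 → 18×44, cost 18·19·44 = 15048; (M₃ M₄): 44×45 by 45×52 → 44×52, cost 44·45·52 = 102960; ((M₁ M₂) (M₃ M₄)): 18×44 by 44×52 → 18×52, cost 18·44·52 = 41184; cumulative 159192. Total 159192.
Order B = ((M₁ (M₂ M₃)) M₄): (M₂ M₃): 19×44 by 44×45 → 19×45, cost 19·44·45 = 37620; (M₁ (M₂ M₃)): 18×19 by 19×45 → 18×45, cost 18·19·45 = 15390; cumulative 53010; ((M₁ (M₂ M₃)) M₄): 18×45 by 45×52 → 18×52, cost 18·45·52 = 42120; cumulative 95130. Total 95130.
Difference: |159192 − 95130| = 64062.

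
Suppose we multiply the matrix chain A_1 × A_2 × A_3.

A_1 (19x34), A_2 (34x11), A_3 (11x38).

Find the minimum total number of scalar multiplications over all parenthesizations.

15048

Order (A_1 × (A_2 × A_3)): (A_2 × A_3): 34×11 by 11×38 → 34×38, cost 34·11·38 = 14212; (A_1 × (A_2 × A_3)): 19×34 by 34×38 → 19×38, cost 19·34·38 = 24548; cumulative 38760. Total 38760.
Order ((A_1 × A_2) × A_3): (A_1 × A_2): 19×34 by 34×11 → 19×11, cost 19·34·11 = 7106; ((A_1 × A_2) × A_3): 19×11 by 11×38 → 19×38, cost 19·11·38 = 7942; cumulative 15048. Total 15048.
Minimum: 15048.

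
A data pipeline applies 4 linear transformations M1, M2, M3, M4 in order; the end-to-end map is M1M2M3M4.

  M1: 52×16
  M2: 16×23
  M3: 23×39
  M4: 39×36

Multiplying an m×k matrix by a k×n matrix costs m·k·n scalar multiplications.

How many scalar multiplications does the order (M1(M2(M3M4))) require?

(M3M4): 23×39 by 39×36 → 23×36, cost 23·39·36 = 32292
(M2(M3M4)): 16×23 by 23×36 → 16×36, cost 16·23·36 = 13248; cumulative 45540
(M1(M2(M3M4))): 52×16 by 16×36 → 52×36, cost 52·16·36 = 29952; cumulative 75492
Total: 75492 scalar multiplications.

75492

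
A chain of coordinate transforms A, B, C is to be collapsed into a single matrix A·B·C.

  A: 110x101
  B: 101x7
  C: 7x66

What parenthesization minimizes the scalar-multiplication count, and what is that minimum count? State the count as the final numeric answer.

(A·(B·C)): cost 779922.
((A·B)·C): cost 128590.
Optimal: ((A·B)·C) with cost 128590.

128590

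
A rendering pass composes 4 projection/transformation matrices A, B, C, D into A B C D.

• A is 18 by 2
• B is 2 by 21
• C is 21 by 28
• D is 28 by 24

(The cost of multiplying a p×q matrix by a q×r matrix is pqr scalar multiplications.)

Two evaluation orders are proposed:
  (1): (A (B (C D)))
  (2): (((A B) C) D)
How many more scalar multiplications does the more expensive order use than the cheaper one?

Order (1) = (A (B (C D))): (C D): 21×28 by 28×24 → 21×24, cost 21·28·24 = 14112; (B (C D)): 2×21 by 21×24 → 2×24, cost 2·21·24 = 1008; cumulative 15120; (A (B (C D))): 18×2 by 2×24 → 18×24, cost 18·2·24 = 864; cumulative 15984. Total 15984.
Order (2) = (((A B) C) D): (A B): 18×2 by 2×21 → 18×21, cost 18·2·21 = 756; ((A B) C): 18×21 by 21×28 → 18×28, cost 18·21·28 = 10584; cumulative 11340; (((A B) C) D): 18×28 by 28×24 → 18×24, cost 18·28·24 = 12096; cumulative 23436. Total 23436.
Difference: |15984 − 23436| = 7452.

7452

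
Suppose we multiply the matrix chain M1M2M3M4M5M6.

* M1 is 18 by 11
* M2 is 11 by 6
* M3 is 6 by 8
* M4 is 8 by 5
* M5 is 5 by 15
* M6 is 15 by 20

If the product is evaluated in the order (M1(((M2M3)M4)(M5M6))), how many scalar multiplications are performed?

(M2M3): 11×6 by 6×8 → 11×8, cost 11·6·8 = 528
((M2M3)M4): 11×8 by 8×5 → 11×5, cost 11·8·5 = 440; cumulative 968
(M5M6): 5×15 by 15×20 → 5×20, cost 5·15·20 = 1500
(((M2M3)M4)(M5M6)): 11×5 by 5×20 → 11×20, cost 11·5·20 = 1100; cumulative 3568
(M1(((M2M3)M4)(M5M6))): 18×11 by 11×20 → 18×20, cost 18·11·20 = 3960; cumulative 7528
Total: 7528 scalar multiplications.

7528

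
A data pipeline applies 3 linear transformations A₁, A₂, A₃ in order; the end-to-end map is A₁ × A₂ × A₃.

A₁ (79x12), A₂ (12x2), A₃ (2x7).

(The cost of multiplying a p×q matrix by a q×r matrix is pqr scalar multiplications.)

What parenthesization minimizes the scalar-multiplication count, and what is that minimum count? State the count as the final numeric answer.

3002

(A₁ × (A₂ × A₃)): cost 6804.
((A₁ × A₂) × A₃): cost 3002.
Optimal: ((A₁ × A₂) × A₃) with cost 3002.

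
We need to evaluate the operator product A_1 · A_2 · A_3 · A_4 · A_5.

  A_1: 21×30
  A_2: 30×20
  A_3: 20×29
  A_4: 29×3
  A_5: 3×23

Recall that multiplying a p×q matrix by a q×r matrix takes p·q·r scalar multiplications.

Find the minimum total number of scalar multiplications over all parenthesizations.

6879

Adjacent pairs: A_1A_2 = 21·30·20 = 12600; A_2A_3 = 30·20·29 = 17400; A_3A_4 = 20·29·3 = 1740; A_4A_5 = 29·3·23 = 2001.
Length 3: A_1..A_3: k=1: 0+17400+21·30·29=35670; k=2: 12600+0+21·20·29=24780 → min 24780 | A_2..A_4: k=2: 0+1740+30·20·3=3540; k=3: 17400+0+30·29·3=20010 → min 3540 | A_3..A_5: k=3: 0+2001+20·29·23=15341; k=4: 1740+0+20·3·23=3120 → min 3120.
Length 4: A_1..A_4: k=1: 0+3540+21·30·3=5430; k=2: 12600+1740+21·20·3=15600; k=3: 24780+0+21·29·3=26607 → min 5430 | A_2..A_5: k=2: 0+3120+30·20·23=16920; k=3: 17400+2001+30·29·23=39411; k=4: 3540+0+30·3·23=5610 → min 5610.
Length 5: A_1..A_5: k=1: 0+5610+21·30·23=20100; k=2: 12600+3120+21·20·23=25380; k=3: 24780+2001+21·29·23=40788; k=4: 5430+0+21·3·23=6879 → min 6879.
Optimal order: ((A_1 · (A_2 · (A_3 · A_4))) · A_5) with cost 6879.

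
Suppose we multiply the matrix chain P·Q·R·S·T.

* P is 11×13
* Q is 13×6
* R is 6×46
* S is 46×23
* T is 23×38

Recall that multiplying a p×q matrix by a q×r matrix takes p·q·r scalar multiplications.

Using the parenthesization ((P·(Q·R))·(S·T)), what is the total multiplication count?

69598

(Q·R): 13×6 by 6×46 → 13×46, cost 13·6·46 = 3588
(P·(Q·R)): 11×13 by 13×46 → 11×46, cost 11·13·46 = 6578; cumulative 10166
(S·T): 46×23 by 23×38 → 46×38, cost 46·23·38 = 40204
((P·(Q·R))·(S·T)): 11×46 by 46×38 → 11×38, cost 11·46·38 = 19228; cumulative 69598
Total: 69598 scalar multiplications.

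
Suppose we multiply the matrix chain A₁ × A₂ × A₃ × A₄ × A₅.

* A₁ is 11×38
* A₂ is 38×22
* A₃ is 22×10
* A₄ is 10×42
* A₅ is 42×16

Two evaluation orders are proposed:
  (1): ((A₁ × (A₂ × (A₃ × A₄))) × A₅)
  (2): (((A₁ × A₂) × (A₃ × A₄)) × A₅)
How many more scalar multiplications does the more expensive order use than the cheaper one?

Order (1) = ((A₁ × (A₂ × (A₃ × A₄))) × A₅): (A₃ × A₄): 22×10 by 10×42 → 22×42, cost 22·10·42 = 9240; (A₂ × (A₃ × A₄)): 38×22 by 22×42 → 38×42, cost 38·22·42 = 35112; cumulative 44352; (A₁ × (A₂ × (A₃ × A₄))): 11×38 by 38×42 → 11×42, cost 11·38·42 = 17556; cumulative 61908; ((A₁ × (A₂ × (A₃ × A₄))) × A₅): 11×42 by 42×16 → 11×16, cost 11·42·16 = 7392; cumulative 69300. Total 69300.
Order (2) = (((A₁ × A₂) × (A₃ × A₄)) × A₅): (A₁ × A₂): 11×38 by 38×22 → 11×22, cost 11·38·22 = 9196; (A₃ × A₄): 22×10 by 10×42 → 22×42, cost 22·10·42 = 9240; ((A₁ × A₂) × (A₃ × A₄)): 11×22 by 22×42 → 11×42, cost 11·22·42 = 10164; cumulative 28600; (((A₁ × A₂) × (A₃ × A₄)) × A₅): 11×42 by 42×16 → 11×16, cost 11·42·16 = 7392; cumulative 35992. Total 35992.
Difference: |69300 − 35992| = 33308.

33308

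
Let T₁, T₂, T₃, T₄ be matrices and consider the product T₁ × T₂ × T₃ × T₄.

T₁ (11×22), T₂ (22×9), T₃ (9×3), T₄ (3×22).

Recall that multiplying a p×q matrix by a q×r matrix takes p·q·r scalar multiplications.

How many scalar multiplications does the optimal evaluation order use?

Adjacent pairs: T₁T₂ = 11·22·9 = 2178; T₂T₃ = 22·9·3 = 594; T₃T₄ = 9·3·22 = 594.
Length 3: T₁..T₃: k=1: 0+594+11·22·3=1320; k=2: 2178+0+11·9·3=2475 → min 1320 | T₂..T₄: k=2: 0+594+22·9·22=4950; k=3: 594+0+22·3·22=2046 → min 2046.
Length 4: T₁..T₄: k=1: 0+2046+11·22·22=7370; k=2: 2178+594+11·9·22=4950; k=3: 1320+0+11·3·22=2046 → min 2046.
Optimal order: ((T₁ × (T₂ × T₃)) × T₄) with cost 2046.

2046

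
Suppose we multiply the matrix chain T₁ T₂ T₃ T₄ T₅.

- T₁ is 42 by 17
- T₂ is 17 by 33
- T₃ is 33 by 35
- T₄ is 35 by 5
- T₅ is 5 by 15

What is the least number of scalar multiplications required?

15300

Adjacent pairs: T₁T₂ = 42·17·33 = 23562; T₂T₃ = 17·33·35 = 19635; T₃T₄ = 33·35·5 = 5775; T₄T₅ = 35·5·15 = 2625.
Length 3: T₁..T₃: k=1: 0+19635+42·17·35=44625; k=2: 23562+0+42·33·35=72072 → min 44625 | T₂..T₄: k=2: 0+5775+17·33·5=8580; k=3: 19635+0+17·35·5=22610 → min 8580 | T₃..T₅: k=3: 0+2625+33·35·15=19950; k=4: 5775+0+33·5·15=8250 → min 8250.
Length 4: T₁..T₄: k=1: 0+8580+42·17·5=12150; k=2: 23562+5775+42·33·5=36267; k=3: 44625+0+42·35·5=51975 → min 12150 | T₂..T₅: k=2: 0+8250+17·33·15=16665; k=3: 19635+2625+17·35·15=31185; k=4: 8580+0+17·5·15=9855 → min 9855.
Length 5: T₁..T₅: k=1: 0+9855+42·17·15=20565; k=2: 23562+8250+42·33·15=52602; k=3: 44625+2625+42·35·15=69300; k=4: 12150+0+42·5·15=15300 → min 15300.
Optimal order: ((T₁ (T₂ (T₃ T₄))) T₅) with cost 15300.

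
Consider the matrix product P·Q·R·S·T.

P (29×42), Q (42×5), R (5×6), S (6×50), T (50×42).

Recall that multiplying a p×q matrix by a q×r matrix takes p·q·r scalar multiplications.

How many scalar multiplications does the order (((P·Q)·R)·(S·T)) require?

26868

(P·Q): 29×42 by 42×5 → 29×5, cost 29·42·5 = 6090
((P·Q)·R): 29×5 by 5×6 → 29×6, cost 29·5·6 = 870; cumulative 6960
(S·T): 6×50 by 50×42 → 6×42, cost 6·50·42 = 12600
(((P·Q)·R)·(S·T)): 29×6 by 6×42 → 29×42, cost 29·6·42 = 7308; cumulative 26868
Total: 26868 scalar multiplications.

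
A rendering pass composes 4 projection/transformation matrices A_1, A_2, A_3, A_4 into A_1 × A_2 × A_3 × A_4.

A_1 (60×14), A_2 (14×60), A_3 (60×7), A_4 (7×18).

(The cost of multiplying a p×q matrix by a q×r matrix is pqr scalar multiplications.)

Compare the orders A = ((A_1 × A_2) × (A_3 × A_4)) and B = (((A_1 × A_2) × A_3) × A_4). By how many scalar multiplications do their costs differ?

Order A = ((A_1 × A_2) × (A_3 × A_4)): (A_1 × A_2): 60×14 by 14×60 → 60×60, cost 60·14·60 = 50400; (A_3 × A_4): 60×7 by 7×18 → 60×18, cost 60·7·18 = 7560; ((A_1 × A_2) × (A_3 × A_4)): 60×60 by 60×18 → 60×18, cost 60·60·18 = 64800; cumulative 122760. Total 122760.
Order B = (((A_1 × A_2) × A_3) × A_4): (A_1 × A_2): 60×14 by 14×60 → 60×60, cost 60·14·60 = 50400; ((A_1 × A_2) × A_3): 60×60 by 60×7 → 60×7, cost 60·60·7 = 25200; cumulative 75600; (((A_1 × A_2) × A_3) × A_4): 60×7 by 7×18 → 60×18, cost 60·7·18 = 7560; cumulative 83160. Total 83160.
Difference: |122760 − 83160| = 39600.

39600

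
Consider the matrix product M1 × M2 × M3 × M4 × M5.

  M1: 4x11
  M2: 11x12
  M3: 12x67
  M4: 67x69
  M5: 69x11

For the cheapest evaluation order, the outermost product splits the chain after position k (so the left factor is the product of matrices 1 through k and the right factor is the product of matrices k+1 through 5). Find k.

Adjacent pairs: M1M2 = 4·11·12 = 528; M2M3 = 11·12·67 = 8844; M3M4 = 12·67·69 = 55476; M4M5 = 67·69·11 = 50853.
Length 3: M1..M3: k=1: 0+8844+4·11·67=11792; k=2: 528+0+4·12·67=3744 → min 3744 | M2..M4: k=2: 0+55476+11·12·69=64584; k=3: 8844+0+11·67·69=59697 → min 59697 | M3..M5: k=3: 0+50853+12·67·11=59697; k=4: 55476+0+12·69·11=64584 → min 59697.
Length 4: M1..M4: k=1: 0+59697+4·11·69=62733; k=2: 528+55476+4·12·69=59316; k=3: 3744+0+4·67·69=22236 → min 22236 | M2..M5: k=2: 0+59697+11·12·11=61149; k=3: 8844+50853+11·67·11=67804; k=4: 59697+0+11·69·11=68046 → min 61149.
Top-level splits: k=1: (M1..M1)·(M2..M5) → 0+61149+4·11·11 = 61633; k=2: (M1..M2)·(M3..M5) → 528+59697+4·12·11 = 60753; k=3: (M1..M3)·(M4..M5) → 3744+50853+4·67·11 = 57545; k=4: (M1..M4)·(M5..M5) → 22236+0+4·69·11 = 25272.
Best split is after M4, i.e. k = 4.

4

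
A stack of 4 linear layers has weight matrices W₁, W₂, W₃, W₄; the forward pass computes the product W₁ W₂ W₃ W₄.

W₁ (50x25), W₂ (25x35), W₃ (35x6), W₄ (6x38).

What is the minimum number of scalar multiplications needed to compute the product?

24150

Adjacent pairs: W₁W₂ = 50·25·35 = 43750; W₂W₃ = 25·35·6 = 5250; W₃W₄ = 35·6·38 = 7980.
Length 3: W₁..W₃: k=1: 0+5250+50·25·6=12750; k=2: 43750+0+50·35·6=54250 → min 12750 | W₂..W₄: k=2: 0+7980+25·35·38=41230; k=3: 5250+0+25·6·38=10950 → min 10950.
Length 4: W₁..W₄: k=1: 0+10950+50·25·38=58450; k=2: 43750+7980+50·35·38=118230; k=3: 12750+0+50·6·38=24150 → min 24150.
Optimal order: ((W₁ (W₂ W₃)) W₄) with cost 24150.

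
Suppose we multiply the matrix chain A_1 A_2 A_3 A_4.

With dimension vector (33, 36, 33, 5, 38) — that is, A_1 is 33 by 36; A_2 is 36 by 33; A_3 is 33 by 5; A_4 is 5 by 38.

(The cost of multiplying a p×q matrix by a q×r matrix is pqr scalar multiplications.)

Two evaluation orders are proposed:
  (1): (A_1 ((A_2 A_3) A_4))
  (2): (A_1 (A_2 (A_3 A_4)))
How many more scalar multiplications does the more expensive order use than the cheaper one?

38634

Order (1) = (A_1 ((A_2 A_3) A_4)): (A_2 A_3): 36×33 by 33×5 → 36×5, cost 36·33·5 = 5940; ((A_2 A_3) A_4): 36×5 by 5×38 → 36×38, cost 36·5·38 = 6840; cumulative 12780; (A_1 ((A_2 A_3) A_4)): 33×36 by 36×38 → 33×38, cost 33·36·38 = 45144; cumulative 57924. Total 57924.
Order (2) = (A_1 (A_2 (A_3 A_4))): (A_3 A_4): 33×5 by 5×38 → 33×38, cost 33·5·38 = 6270; (A_2 (A_3 A_4)): 36×33 by 33×38 → 36×38, cost 36·33·38 = 45144; cumulative 51414; (A_1 (A_2 (A_3 A_4))): 33×36 by 36×38 → 33×38, cost 33·36·38 = 45144; cumulative 96558. Total 96558.
Difference: |57924 − 96558| = 38634.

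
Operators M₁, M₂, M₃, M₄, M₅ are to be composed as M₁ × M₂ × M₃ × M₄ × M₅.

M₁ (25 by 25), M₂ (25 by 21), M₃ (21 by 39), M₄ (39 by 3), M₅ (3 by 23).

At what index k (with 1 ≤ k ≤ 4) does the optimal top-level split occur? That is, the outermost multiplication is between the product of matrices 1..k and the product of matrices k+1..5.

Adjacent pairs: M₁M₂ = 25·25·21 = 13125; M₂M₃ = 25·21·39 = 20475; M₃M₄ = 21·39·3 = 2457; M₄M₅ = 39·3·23 = 2691.
Length 3: M₁..M₃: k=1: 0+20475+25·25·39=44850; k=2: 13125+0+25·21·39=33600 → min 33600 | M₂..M₄: k=2: 0+2457+25·21·3=4032; k=3: 20475+0+25·39·3=23400 → min 4032 | M₃..M₅: k=3: 0+2691+21·39·23=21528; k=4: 2457+0+21·3·23=3906 → min 3906.
Length 4: M₁..M₄: k=1: 0+4032+25·25·3=5907; k=2: 13125+2457+25·21·3=17157; k=3: 33600+0+25·39·3=36525 → min 5907 | M₂..M₅: k=2: 0+3906+25·21·23=15981; k=3: 20475+2691+25·39·23=45591; k=4: 4032+0+25·3·23=5757 → min 5757.
Top-level splits: k=1: (M₁..M₁)·(M₂..M₅) → 0+5757+25·25·23 = 20132; k=2: (M₁..M₂)·(M₃..M₅) → 13125+3906+25·21·23 = 29106; k=3: (M₁..M₃)·(M₄..M₅) → 33600+2691+25·39·23 = 58716; k=4: (M₁..M₄)·(M₅..M₅) → 5907+0+25·3·23 = 7632.
Best split is after M₄, i.e. k = 4.

4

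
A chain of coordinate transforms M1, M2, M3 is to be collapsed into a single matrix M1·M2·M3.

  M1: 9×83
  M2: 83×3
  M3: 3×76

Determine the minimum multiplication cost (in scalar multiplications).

4293

Order (M1·(M2·M3)): (M2·M3): 83×3 by 3×76 → 83×76, cost 83·3·76 = 18924; (M1·(M2·M3)): 9×83 by 83×76 → 9×76, cost 9·83·76 = 56772; cumulative 75696. Total 75696.
Order ((M1·M2)·M3): (M1·M2): 9×83 by 83×3 → 9×3, cost 9·83·3 = 2241; ((M1·M2)·M3): 9×3 by 3×76 → 9×76, cost 9·3·76 = 2052; cumulative 4293. Total 4293.
Minimum: 4293.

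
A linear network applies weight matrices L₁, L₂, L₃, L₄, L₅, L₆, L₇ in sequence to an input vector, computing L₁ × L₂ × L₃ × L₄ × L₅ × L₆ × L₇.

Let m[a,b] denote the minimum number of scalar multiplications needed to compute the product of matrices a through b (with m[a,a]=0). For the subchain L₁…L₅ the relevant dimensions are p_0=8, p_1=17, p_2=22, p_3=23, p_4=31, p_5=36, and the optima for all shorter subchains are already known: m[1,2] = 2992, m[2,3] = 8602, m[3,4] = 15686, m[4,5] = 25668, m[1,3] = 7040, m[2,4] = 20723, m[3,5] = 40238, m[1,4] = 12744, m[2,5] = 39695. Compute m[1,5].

m[1,5] = min over k∈[1,4] of m[1,k]+m[k+1,5]+p_{0}·p_k·p_{5}.
k=1: 0 + 39695 + 8·17·36 = 44591; k=2: 2992 + 40238 + 8·22·36 = 49566; k=3: 7040 + 25668 + 8·23·36 = 39332; k=4: 12744 + 0 + 8·31·36 = 21672.
Minimum: 21672 at k=4.

21672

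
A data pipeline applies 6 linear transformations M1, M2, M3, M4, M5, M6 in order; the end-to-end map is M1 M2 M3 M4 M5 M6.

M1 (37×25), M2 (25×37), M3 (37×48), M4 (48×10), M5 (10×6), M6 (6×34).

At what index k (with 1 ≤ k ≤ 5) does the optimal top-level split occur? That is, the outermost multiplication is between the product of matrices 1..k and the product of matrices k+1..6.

5

Adjacent pairs: M1M2 = 37·25·37 = 34225; M2M3 = 25·37·48 = 44400; M3M4 = 37·48·10 = 17760; M4M5 = 48·10·6 = 2880; M5M6 = 10·6·34 = 2040.
Length 3: M1..M3: k=1: 0+44400+37·25·48=88800; k=2: 34225+0+37·37·48=99937 → min 88800 | M2..M4: k=2: 0+17760+25·37·10=27010; k=3: 44400+0+25·48·10=56400 → min 27010 | M3..M5: k=3: 0+2880+37·48·6=13536; k=4: 17760+0+37·10·6=19980 → min 13536 | M4..M6: k=4: 0+2040+48·10·34=18360; k=5: 2880+0+48·6·34=12672 → min 12672.
Length 4: M1..M4: k=1: 0+27010+37·25·10=36260; k=2: 34225+17760+37·37·10=65675; k=3: 88800+0+37·48·10=106560 → min 36260 | M2..M5: k=2: 0+13536+25·37·6=19086; k=3: 44400+2880+25·48·6=54480; k=4: 27010+0+25·10·6=28510 → min 19086 | M3..M6: k=3: 0+12672+37·48·34=73056; k=4: 17760+2040+37·10·34=32380; k=5: 13536+0+37·6·34=21084 → min 21084.
Length 5: M1..M5: k=1: 0+19086+37·25·6=24636; k=2: 34225+13536+37·37·6=55975; k=3: 88800+2880+37·48·6=102336; k=4: 36260+0+37·10·6=38480 → min 24636 | M2..M6: k=2: 0+21084+25·37·34=52534; k=3: 44400+12672+25·48·34=97872; k=4: 27010+2040+25·10·34=37550; k=5: 19086+0+25·6·34=24186 → min 24186.
Top-level splits: k=1: (M1..M1)·(M2..M6) → 0+24186+37·25·34 = 55636; k=2: (M1..M2)·(M3..M6) → 34225+21084+37·37·34 = 101855; k=3: (M1..M3)·(M4..M6) → 88800+12672+37·48·34 = 161856; k=4: (M1..M4)·(M5..M6) → 36260+2040+37·10·34 = 50880; k=5: (M1..M5)·(M6..M6) → 24636+0+37·6·34 = 32184.
Best split is after M5, i.e. k = 5.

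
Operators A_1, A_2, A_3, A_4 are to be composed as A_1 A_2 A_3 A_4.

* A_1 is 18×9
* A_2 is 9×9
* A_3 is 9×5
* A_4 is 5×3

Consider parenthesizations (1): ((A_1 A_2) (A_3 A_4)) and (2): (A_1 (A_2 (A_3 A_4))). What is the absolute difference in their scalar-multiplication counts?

Order (1) = ((A_1 A_2) (A_3 A_4)): (A_1 A_2): 18×9 by 9×9 → 18×9, cost 18·9·9 = 1458; (A_3 A_4): 9×5 by 5×3 → 9×3, cost 9·5·3 = 135; ((A_1 A_2) (A_3 A_4)): 18×9 by 9×3 → 18×3, cost 18·9·3 = 486; cumulative 2079. Total 2079.
Order (2) = (A_1 (A_2 (A_3 A_4))): (A_3 A_4): 9×5 by 5×3 → 9×3, cost 9·5·3 = 135; (A_2 (A_3 A_4)): 9×9 by 9×3 → 9×3, cost 9·9·3 = 243; cumulative 378; (A_1 (A_2 (A_3 A_4))): 18×9 by 9×3 → 18×3, cost 18·9·3 = 486; cumulative 864. Total 864.
Difference: |2079 − 864| = 1215.

1215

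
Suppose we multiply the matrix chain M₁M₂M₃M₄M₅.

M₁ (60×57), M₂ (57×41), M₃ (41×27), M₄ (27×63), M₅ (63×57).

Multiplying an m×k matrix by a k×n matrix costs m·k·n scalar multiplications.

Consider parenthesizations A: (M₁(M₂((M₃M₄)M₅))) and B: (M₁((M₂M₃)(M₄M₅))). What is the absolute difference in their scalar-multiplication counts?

Order A = (M₁(M₂((M₃M₄)M₅))): (M₃M₄): 41×27 by 27×63 → 41×63, cost 41·27·63 = 69741; ((M₃M₄)M₅): 41×63 by 63×57 → 41×57, cost 41·63·57 = 147231; cumulative 216972; (M₂((M₃M₄)M₅)): 57×41 by 41×57 → 57×57, cost 57·41·57 = 133209; cumulative 350181; (M₁(M₂((M₃M₄)M₅))): 60×57 by 57×57 → 60×57, cost 60·57·57 = 194940; cumulative 545121. Total 545121.
Order B = (M₁((M₂M₃)(M₄M₅))): (M₂M₃): 57×41 by 41×27 → 57×27, cost 57·41·27 = 63099; (M₄M₅): 27×63 by 63×57 → 27×57, cost 27·63·57 = 96957; ((M₂M₃)(M₄M₅)): 57×27 by 27×57 → 57×57, cost 57·27·57 = 87723; cumulative 247779; (M₁((M₂M₃)(M₄M₅))): 60×57 by 57×57 → 60×57, cost 60·57·57 = 194940; cumulative 442719. Total 442719.
Difference: |545121 − 442719| = 102402.

102402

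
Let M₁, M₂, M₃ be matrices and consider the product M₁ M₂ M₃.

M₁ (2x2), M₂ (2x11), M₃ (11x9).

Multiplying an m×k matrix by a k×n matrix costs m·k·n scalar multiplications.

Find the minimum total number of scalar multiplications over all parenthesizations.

Order (M₁ (M₂ M₃)): (M₂ M₃): 2×11 by 11×9 → 2×9, cost 2·11·9 = 198; (M₁ (M₂ M₃)): 2×2 by 2×9 → 2×9, cost 2·2·9 = 36; cumulative 234. Total 234.
Order ((M₁ M₂) M₃): (M₁ M₂): 2×2 by 2×11 → 2×11, cost 2·2·11 = 44; ((M₁ M₂) M₃): 2×11 by 11×9 → 2×9, cost 2·11·9 = 198; cumulative 242. Total 242.
Minimum: 234.

234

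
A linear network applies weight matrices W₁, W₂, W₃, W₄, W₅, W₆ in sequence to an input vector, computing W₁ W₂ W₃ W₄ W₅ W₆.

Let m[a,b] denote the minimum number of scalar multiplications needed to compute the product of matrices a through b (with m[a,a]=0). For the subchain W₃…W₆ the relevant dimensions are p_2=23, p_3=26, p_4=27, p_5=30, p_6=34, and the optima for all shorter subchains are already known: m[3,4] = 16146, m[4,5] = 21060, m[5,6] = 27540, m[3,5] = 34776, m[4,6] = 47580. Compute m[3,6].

58236

m[3,6] = min over k∈[3,5] of m[3,k]+m[k+1,6]+p_{2}·p_k·p_{6}.
k=3: 0 + 47580 + 23·26·34 = 67912; k=4: 16146 + 27540 + 23·27·34 = 64800; k=5: 34776 + 0 + 23·30·34 = 58236.
Minimum: 58236 at k=5.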